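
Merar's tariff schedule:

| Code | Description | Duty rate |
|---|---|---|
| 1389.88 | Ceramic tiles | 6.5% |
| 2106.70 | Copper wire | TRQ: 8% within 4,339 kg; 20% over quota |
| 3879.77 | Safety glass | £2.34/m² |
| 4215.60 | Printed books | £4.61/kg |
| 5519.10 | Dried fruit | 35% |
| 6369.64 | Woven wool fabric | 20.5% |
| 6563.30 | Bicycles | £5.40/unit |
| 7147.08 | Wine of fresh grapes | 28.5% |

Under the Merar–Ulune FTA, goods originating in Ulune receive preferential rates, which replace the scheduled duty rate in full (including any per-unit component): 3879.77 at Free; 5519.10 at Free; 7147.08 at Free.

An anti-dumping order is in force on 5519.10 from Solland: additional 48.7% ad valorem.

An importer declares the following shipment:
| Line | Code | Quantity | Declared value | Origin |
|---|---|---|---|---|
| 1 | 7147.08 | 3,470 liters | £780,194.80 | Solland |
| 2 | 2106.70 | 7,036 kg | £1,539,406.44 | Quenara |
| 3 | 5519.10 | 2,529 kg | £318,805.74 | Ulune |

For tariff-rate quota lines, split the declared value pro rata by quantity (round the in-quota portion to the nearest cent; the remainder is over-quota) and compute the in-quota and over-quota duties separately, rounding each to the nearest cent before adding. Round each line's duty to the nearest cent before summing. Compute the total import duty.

£416,317.23

Line 1 (7147.08, Solland, 3,470 liters, £780,194.80):
Base rate for 7147.08 is 28.5%.
7147.08 has an FTA preferential rate, but origin Solland is not Ulune; base rate stands.
Duty = £780,194.80 × 28.5% = £222,355.52.
Line 2 (2106.70, Quenara, 7,036 kg, £1,539,406.44):
Code 2106.70 is under a tariff-rate quota (threshold 4,339 kg). In-quota: 4,339 kg at 8%; over-quota: 2,697 kg at 20%.
Pro-rata value split: in-quota = £1,539,406.44 × 4,339/7,036 = £949,329.81; over-quota = £1,539,406.44 − £949,329.81 = £590,076.63.
In-quota duty = £949,329.81 × 8% = £75,946.38. Over-quota duty = £590,076.63 × 20% = £118,015.33.
Line duty = £75,946.38 + £118,015.33 = £193,961.71.
Line 3 (5519.10, Ulune, 2,529 kg, £318,805.74):
Base rate for 5519.10 is 35%.
Origin Ulune qualifies under the Merar–Ulune agreement and 5519.10 is covered: preferential rate Free applies instead.
The additional-duty order on 5519.10 targets Solland, not Ulune; it does not apply.
Duty = £318,805.74 × 0% = £0.00.
Total = £222,355.52 + £193,961.71 + £0.00 = £416,317.23.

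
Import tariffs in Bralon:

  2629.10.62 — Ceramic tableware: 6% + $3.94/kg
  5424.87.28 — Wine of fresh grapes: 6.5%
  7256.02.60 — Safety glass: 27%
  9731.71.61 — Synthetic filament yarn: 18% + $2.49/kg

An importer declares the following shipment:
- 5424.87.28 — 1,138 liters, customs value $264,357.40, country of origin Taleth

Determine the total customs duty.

$17,183.23

Line 1 (5424.87.28, Taleth, 1,138 liters, $264,357.40):
Base rate for 5424.87.28 is 6.5%.
Duty = $264,357.40 × 6.5% = $17,183.23.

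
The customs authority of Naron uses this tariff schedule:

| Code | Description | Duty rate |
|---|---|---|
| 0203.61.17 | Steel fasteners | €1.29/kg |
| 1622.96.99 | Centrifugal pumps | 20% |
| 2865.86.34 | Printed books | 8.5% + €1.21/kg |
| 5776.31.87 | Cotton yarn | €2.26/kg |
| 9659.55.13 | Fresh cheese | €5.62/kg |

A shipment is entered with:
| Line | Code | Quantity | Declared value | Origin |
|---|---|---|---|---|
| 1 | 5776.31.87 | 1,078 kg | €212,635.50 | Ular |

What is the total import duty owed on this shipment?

€2,436.28

Line 1 (5776.31.87, Ular, 1,078 kg, €212,635.50):
Base rate for 5776.31.87 is €2.26/kg.
Duty = 1,078 × €2.26 = €2,436.28.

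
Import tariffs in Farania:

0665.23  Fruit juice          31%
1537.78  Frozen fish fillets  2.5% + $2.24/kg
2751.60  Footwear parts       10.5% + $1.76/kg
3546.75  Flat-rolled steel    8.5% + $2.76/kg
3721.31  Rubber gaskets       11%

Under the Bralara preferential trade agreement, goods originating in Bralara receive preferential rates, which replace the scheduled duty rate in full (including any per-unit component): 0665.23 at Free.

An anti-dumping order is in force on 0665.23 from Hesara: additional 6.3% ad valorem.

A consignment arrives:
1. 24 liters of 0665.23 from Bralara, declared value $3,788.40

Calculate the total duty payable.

$0.00

Line 1 (0665.23, Bralara, 24 liters, $3,788.40):
Base rate for 0665.23 is 31%.
Origin Bralara qualifies under the Farania–Bralara agreement and 0665.23 is covered: preferential rate Free applies instead.
The additional-duty order on 0665.23 targets Hesara, not Bralara; it does not apply.
Duty = $3,788.40 × 0% = $0.00.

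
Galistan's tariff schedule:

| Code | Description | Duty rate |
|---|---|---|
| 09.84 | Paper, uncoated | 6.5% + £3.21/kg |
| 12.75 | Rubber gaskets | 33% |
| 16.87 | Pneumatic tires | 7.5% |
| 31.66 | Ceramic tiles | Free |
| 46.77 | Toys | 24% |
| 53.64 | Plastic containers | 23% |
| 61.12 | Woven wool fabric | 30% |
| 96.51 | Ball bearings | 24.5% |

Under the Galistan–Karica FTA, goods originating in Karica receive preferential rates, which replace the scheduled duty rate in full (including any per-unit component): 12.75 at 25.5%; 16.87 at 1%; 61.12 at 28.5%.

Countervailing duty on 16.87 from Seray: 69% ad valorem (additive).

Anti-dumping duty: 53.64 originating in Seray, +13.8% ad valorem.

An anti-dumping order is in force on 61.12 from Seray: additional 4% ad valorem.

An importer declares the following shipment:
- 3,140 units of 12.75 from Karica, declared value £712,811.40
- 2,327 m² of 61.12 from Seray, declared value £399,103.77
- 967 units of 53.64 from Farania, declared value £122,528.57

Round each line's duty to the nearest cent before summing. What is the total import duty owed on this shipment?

Line 1 (12.75, Karica, 3,140 units, £712,811.40):
Base rate for 12.75 is 33%.
Origin Karica qualifies under the Galistan–Karica agreement and 12.75 is covered: preferential rate 25.5% applies instead.
Duty = £712,811.40 × 25.5% = £181,766.91.
Line 2 (61.12, Seray, 2,327 m², £399,103.77):
Base rate for 61.12 is 30%.
61.12 has an FTA preferential rate, but origin Seray is not Karica; base rate stands.
Additional duty on 61.12 from Seray: +4%. Applied ad valorem rate: 30% + 4% = 34%.
Duty = £399,103.77 × 34% = £135,695.28.
Line 3 (53.64, Farania, 967 units, £122,528.57):
Base rate for 53.64 is 23%.
The additional-duty order on 53.64 targets Seray, not Farania; it does not apply.
Duty = £122,528.57 × 23% = £28,181.57.
Total = £181,766.91 + £135,695.28 + £28,181.57 = £345,643.76.

£345,643.76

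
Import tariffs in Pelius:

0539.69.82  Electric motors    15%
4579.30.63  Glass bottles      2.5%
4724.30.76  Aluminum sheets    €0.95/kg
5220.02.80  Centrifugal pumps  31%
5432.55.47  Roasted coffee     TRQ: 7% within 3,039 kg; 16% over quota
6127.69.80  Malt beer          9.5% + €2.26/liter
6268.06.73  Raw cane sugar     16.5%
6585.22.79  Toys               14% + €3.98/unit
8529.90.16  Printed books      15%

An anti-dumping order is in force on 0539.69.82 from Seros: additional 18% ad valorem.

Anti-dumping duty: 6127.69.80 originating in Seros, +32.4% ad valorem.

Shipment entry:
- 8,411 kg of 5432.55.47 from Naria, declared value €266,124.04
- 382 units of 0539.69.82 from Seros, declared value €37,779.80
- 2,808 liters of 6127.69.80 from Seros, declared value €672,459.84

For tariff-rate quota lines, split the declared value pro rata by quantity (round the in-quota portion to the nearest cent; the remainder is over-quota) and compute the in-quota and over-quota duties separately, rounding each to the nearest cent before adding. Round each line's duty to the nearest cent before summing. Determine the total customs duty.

Line 1 (5432.55.47, Naria, 8,411 kg, €266,124.04):
Code 5432.55.47 is under a tariff-rate quota (threshold 3,039 kg). In-quota: 3,039 kg at 7%; over-quota: 5,372 kg at 16%.
Pro-rata value split: in-quota = €266,124.04 × 3,039/8,411 = €96,153.96; over-quota = €266,124.04 − €96,153.96 = €169,970.08.
In-quota duty = €96,153.96 × 7% = €6,730.78. Over-quota duty = €169,970.08 × 16% = €27,195.21.
Line duty = €6,730.78 + €27,195.21 = €33,925.99.
Line 2 (0539.69.82, Seros, 382 units, €37,779.80):
Base rate for 0539.69.82 is 15%.
Additional duty on 0539.69.82 from Seros: +18%. Applied ad valorem rate: 15% + 18% = 33%.
Duty = €37,779.80 × 33% = €12,467.33.
Line 3 (6127.69.80, Seros, 2,808 liters, €672,459.84):
Base rate for 6127.69.80 is 9.5% + €2.26/liter.
Additional duty on 6127.69.80 from Seros: +32.4%. Applied ad valorem rate: 9.5% + 32.4% = 41.9%.
Duty = €672,459.84 × 41.9% + 2,808 × €2.26 = €288,106.75.
Total = €33,925.99 + €12,467.33 + €288,106.75 = €334,500.07.

€334,500.07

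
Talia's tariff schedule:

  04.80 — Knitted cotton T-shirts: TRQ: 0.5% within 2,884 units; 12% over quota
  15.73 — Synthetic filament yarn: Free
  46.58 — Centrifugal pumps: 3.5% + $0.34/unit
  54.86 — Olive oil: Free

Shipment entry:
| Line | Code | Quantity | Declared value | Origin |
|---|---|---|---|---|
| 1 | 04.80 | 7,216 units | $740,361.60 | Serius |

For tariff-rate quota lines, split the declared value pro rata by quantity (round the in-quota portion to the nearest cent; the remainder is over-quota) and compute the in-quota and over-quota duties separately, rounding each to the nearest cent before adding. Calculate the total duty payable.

$54,815.07

Line 1 (04.80, Serius, 7,216 units, $740,361.60):
Code 04.80 is under a tariff-rate quota (threshold 2,884 units). In-quota: 2,884 units at 0.5%; over-quota: 4,332 units at 12%.
Pro-rata value split: in-quota = $740,361.60 × 2,884/7,216 = $295,898.40; over-quota = $740,361.60 − $295,898.40 = $444,463.20.
In-quota duty = $295,898.40 × 0.5% = $1,479.49. Over-quota duty = $444,463.20 × 12% = $53,335.58.
Line duty = $1,479.49 + $53,335.58 = $54,815.07.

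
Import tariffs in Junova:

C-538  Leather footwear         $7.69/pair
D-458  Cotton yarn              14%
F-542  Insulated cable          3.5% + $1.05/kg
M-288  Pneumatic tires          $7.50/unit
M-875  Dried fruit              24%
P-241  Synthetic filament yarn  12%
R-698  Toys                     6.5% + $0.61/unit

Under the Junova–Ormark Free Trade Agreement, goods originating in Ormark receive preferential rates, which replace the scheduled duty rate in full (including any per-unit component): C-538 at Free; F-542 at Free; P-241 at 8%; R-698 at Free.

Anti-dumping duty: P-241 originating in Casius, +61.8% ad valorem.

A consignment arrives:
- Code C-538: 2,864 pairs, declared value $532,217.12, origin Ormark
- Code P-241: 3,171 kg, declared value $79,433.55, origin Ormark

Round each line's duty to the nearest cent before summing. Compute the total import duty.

Line 1 (C-538, Ormark, 2,864 pairs, $532,217.12):
Base rate for C-538 is $7.69/pair.
Origin Ormark qualifies under the Junova–Ormark agreement and C-538 is covered: preferential rate Free applies instead.
Duty = $532,217.12 × 0% = $0.00.
Line 2 (P-241, Ormark, 3,171 kg, $79,433.55):
Base rate for P-241 is 12%.
Origin Ormark qualifies under the Junova–Ormark agreement and P-241 is covered: preferential rate 8% applies instead.
The additional-duty order on P-241 targets Casius, not Ormark; it does not apply.
Duty = $79,433.55 × 8% = $6,354.68.
Total = $0.00 + $6,354.68 = $6,354.68.

$6,354.68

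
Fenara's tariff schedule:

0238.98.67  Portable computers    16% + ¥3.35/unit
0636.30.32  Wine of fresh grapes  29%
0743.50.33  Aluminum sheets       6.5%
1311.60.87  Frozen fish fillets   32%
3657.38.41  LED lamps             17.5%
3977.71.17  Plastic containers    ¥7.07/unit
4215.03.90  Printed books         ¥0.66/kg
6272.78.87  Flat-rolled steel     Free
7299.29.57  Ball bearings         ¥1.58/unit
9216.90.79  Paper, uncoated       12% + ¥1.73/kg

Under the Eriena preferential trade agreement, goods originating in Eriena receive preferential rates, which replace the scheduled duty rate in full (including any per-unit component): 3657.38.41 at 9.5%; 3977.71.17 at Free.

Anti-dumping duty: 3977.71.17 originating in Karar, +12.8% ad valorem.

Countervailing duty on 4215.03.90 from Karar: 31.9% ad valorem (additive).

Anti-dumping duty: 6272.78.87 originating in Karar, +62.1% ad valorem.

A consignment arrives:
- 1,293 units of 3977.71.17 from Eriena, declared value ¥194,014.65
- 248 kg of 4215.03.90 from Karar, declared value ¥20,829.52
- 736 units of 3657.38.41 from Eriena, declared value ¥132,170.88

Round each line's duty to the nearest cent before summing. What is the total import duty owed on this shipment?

Line 1 (3977.71.17, Eriena, 1,293 units, ¥194,014.65):
Base rate for 3977.71.17 is ¥7.07/unit.
Origin Eriena qualifies under the Fenara–Eriena agreement and 3977.71.17 is covered: preferential rate Free applies instead.
The additional-duty order on 3977.71.17 targets Karar, not Eriena; it does not apply.
Duty = ¥194,014.65 × 0% = ¥0.00.
Line 2 (4215.03.90, Karar, 248 kg, ¥20,829.52):
Base rate for 4215.03.90 is ¥0.66/kg.
Additional duty on 4215.03.90 from Karar: +31.9% ad valorem. Applied ad valorem rate = 31.9%.
Duty = ¥20,829.52 × 31.9% + 248 × ¥0.66 = ¥6,808.30.
Line 3 (3657.38.41, Eriena, 736 units, ¥132,170.88):
Base rate for 3657.38.41 is 17.5%.
Origin Eriena qualifies under the Fenara–Eriena agreement and 3657.38.41 is covered: preferential rate 9.5% applies instead.
Duty = ¥132,170.88 × 9.5% = ¥12,556.23.
Total = ¥0.00 + ¥6,808.30 + ¥12,556.23 = ¥19,364.53.

¥19,364.53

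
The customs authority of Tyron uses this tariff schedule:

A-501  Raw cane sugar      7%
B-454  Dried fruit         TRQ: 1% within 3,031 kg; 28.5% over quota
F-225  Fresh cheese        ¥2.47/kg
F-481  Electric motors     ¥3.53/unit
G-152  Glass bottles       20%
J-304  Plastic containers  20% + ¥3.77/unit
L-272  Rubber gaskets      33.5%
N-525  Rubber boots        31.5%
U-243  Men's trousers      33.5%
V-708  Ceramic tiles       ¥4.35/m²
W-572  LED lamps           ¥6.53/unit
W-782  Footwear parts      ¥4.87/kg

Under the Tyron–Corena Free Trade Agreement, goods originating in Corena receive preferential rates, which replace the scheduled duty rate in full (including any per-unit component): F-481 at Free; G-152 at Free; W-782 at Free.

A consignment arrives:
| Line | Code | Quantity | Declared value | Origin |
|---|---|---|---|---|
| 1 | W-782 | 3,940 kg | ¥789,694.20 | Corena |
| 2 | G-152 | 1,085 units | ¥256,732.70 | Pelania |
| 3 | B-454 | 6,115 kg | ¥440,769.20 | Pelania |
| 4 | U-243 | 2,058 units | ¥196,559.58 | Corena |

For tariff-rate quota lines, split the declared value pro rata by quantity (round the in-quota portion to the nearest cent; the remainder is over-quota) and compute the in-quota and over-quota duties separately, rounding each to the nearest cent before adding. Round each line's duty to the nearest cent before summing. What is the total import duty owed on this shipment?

¥182,732.74

Line 1 (W-782, Corena, 3,940 kg, ¥789,694.20):
Base rate for W-782 is ¥4.87/kg.
Origin Corena qualifies under the Tyron–Corena agreement and W-782 is covered: preferential rate Free applies instead.
Duty = ¥789,694.20 × 0% = ¥0.00.
Line 2 (G-152, Pelania, 1,085 units, ¥256,732.70):
Base rate for G-152 is 20%.
G-152 has an FTA preferential rate, but origin Pelania is not Corena; base rate stands.
Duty = ¥256,732.70 × 20% = ¥51,346.54.
Line 3 (B-454, Pelania, 6,115 kg, ¥440,769.20):
Code B-454 is under a tariff-rate quota (threshold 3,031 kg). In-quota: 3,031 kg at 1%; over-quota: 3,084 kg at 28.5%.
Pro-rata value split: in-quota = ¥440,769.20 × 3,031/6,115 = ¥218,474.48; over-quota = ¥440,769.20 − ¥218,474.48 = ¥222,294.72.
In-quota duty = ¥218,474.48 × 1% = ¥2,184.74. Over-quota duty = ¥222,294.72 × 28.5% = ¥63,354.00.
Line duty = ¥2,184.74 + ¥63,354.00 = ¥65,538.74.
Line 4 (U-243, Corena, 2,058 units, ¥196,559.58):
Base rate for U-243 is 33.5%.
Origin Corena is the FTA partner but U-243 is not on the preference list; base rate stands.
Duty = ¥196,559.58 × 33.5% = ¥65,847.46.
Total = ¥0.00 + ¥51,346.54 + ¥65,538.74 + ¥65,847.46 = ¥182,732.74.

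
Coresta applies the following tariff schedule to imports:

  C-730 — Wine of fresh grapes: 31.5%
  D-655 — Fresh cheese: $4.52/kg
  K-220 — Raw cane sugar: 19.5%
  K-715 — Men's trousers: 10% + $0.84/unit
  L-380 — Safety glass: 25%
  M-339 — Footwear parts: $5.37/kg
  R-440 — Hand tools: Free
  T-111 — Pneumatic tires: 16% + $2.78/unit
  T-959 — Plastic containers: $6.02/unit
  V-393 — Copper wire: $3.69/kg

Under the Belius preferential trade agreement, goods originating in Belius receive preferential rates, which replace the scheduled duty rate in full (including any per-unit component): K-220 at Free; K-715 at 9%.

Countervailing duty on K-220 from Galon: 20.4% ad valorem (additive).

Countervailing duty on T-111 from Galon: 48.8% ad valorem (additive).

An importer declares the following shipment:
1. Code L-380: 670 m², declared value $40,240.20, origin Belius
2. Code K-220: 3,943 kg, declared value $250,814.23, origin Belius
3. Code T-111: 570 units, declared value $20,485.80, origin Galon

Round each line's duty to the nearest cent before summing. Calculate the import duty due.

$24,919.45

Line 1 (L-380, Belius, 670 m², $40,240.20):
Base rate for L-380 is 25%.
Origin Belius is the FTA partner but L-380 is not on the preference list; base rate stands.
Duty = $40,240.20 × 25% = $10,060.05.
Line 2 (K-220, Belius, 3,943 kg, $250,814.23):
Base rate for K-220 is 19.5%.
Origin Belius qualifies under the Coresta–Belius agreement and K-220 is covered: preferential rate Free applies instead.
The additional-duty order on K-220 targets Galon, not Belius; it does not apply.
Duty = $250,814.23 × 0% = $0.00.
Line 3 (T-111, Galon, 570 units, $20,485.80):
Base rate for T-111 is 16% + $2.78/unit.
Additional duty on T-111 from Galon: +48.8%. Applied ad valorem rate: 16% + 48.8% = 64.8%.
Duty = $20,485.80 × 64.8% + 570 × $2.78 = $14,859.40.
Total = $10,060.05 + $0.00 + $14,859.40 = $24,919.45.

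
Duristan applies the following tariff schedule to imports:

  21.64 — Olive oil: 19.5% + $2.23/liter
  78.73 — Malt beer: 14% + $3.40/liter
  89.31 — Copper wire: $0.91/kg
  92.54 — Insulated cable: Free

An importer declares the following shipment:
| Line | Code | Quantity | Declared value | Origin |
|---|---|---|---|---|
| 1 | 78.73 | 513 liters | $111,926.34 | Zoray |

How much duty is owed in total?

$17,413.89

Line 1 (78.73, Zoray, 513 liters, $111,926.34):
Base rate for 78.73 is 14% + $3.40/liter.
Duty = $111,926.34 × 14% + 513 × $3.40 = $17,413.89.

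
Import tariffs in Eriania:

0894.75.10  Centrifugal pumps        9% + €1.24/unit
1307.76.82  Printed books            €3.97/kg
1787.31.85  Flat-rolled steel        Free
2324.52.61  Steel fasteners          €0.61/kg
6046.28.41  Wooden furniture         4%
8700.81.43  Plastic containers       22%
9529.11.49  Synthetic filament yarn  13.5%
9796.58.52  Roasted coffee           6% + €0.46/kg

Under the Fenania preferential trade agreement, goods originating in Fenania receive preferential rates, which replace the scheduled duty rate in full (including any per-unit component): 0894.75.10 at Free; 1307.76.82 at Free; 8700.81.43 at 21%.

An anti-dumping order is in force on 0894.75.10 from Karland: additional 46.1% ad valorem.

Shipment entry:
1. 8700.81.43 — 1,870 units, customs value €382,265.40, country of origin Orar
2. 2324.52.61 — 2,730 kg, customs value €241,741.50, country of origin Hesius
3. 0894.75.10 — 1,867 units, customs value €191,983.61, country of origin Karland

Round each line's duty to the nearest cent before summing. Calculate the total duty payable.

Line 1 (8700.81.43, Orar, 1,870 units, €382,265.40):
Base rate for 8700.81.43 is 22%.
8700.81.43 has an FTA preferential rate, but origin Orar is not Fenania; base rate stands.
Duty = €382,265.40 × 22% = €84,098.39.
Line 2 (2324.52.61, Hesius, 2,730 kg, €241,741.50):
Base rate for 2324.52.61 is €0.61/kg.
Duty = 2,730 × €0.61 = €1,665.30.
Line 3 (0894.75.10, Karland, 1,867 units, €191,983.61):
Base rate for 0894.75.10 is 9% + €1.24/unit.
0894.75.10 has an FTA preferential rate, but origin Karland is not Fenania; base rate stands.
Additional duty on 0894.75.10 from Karland: +46.1%. Applied ad valorem rate: 9% + 46.1% = 55.1%.
Duty = €191,983.61 × 55.1% + 1,867 × €1.24 = €108,098.05.
Total = €84,098.39 + €1,665.30 + €108,098.05 = €193,861.74.

€193,861.74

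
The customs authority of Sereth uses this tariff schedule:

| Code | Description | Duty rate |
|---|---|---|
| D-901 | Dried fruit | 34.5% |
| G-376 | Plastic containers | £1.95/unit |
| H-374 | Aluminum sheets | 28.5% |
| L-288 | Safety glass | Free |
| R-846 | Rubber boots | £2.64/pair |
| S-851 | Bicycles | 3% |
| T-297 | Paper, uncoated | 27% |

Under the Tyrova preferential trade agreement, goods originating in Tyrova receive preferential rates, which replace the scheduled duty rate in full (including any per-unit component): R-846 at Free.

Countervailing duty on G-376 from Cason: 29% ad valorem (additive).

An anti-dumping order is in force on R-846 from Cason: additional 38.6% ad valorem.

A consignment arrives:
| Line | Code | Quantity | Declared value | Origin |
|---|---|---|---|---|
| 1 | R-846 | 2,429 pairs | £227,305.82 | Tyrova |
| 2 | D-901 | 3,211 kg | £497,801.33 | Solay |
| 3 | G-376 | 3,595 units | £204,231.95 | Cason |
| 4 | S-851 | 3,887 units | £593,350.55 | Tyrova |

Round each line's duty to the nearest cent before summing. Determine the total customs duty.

£255,779.50

Line 1 (R-846, Tyrova, 2,429 pairs, £227,305.82):
Base rate for R-846 is £2.64/pair.
Origin Tyrova qualifies under the Sereth–Tyrova agreement and R-846 is covered: preferential rate Free applies instead.
The additional-duty order on R-846 targets Cason, not Tyrova; it does not apply.
Duty = £227,305.82 × 0% = £0.00.
Line 2 (D-901, Solay, 3,211 kg, £497,801.33):
Base rate for D-901 is 34.5%.
Duty = £497,801.33 × 34.5% = £171,741.46.
Line 3 (G-376, Cason, 3,595 units, £204,231.95):
Base rate for G-376 is £1.95/unit.
Additional duty on G-376 from Cason: +29% ad valorem. Applied ad valorem rate = 29%.
Duty = £204,231.95 × 29% + 3,595 × £1.95 = £66,237.52.
Line 4 (S-851, Tyrova, 3,887 units, £593,350.55):
Base rate for S-851 is 3%.
Origin Tyrova is the FTA partner but S-851 is not on the preference list; base rate stands.
Duty = £593,350.55 × 3% = £17,800.52.
Total = £0.00 + £171,741.46 + £66,237.52 + £17,800.52 = £255,779.50.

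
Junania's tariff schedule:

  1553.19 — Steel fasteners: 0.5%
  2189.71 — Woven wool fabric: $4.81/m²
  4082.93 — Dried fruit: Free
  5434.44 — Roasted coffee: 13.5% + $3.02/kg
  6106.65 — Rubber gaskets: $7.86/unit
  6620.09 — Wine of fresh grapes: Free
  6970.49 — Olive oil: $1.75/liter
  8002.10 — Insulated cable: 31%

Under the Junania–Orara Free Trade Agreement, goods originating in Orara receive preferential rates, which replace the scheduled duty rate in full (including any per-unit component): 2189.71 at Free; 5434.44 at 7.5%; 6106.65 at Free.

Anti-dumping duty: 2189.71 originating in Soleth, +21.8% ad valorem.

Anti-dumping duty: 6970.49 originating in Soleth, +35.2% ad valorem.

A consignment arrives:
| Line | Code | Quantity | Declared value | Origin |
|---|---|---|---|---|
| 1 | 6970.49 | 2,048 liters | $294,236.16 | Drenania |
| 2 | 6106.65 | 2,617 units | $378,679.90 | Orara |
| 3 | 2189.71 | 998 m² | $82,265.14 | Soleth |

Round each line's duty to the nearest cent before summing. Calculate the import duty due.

$26,318.18

Line 1 (6970.49, Drenania, 2,048 liters, $294,236.16):
Base rate for 6970.49 is $1.75/liter.
The additional-duty order on 6970.49 targets Soleth, not Drenania; it does not apply.
Duty = 2,048 × $1.75 = $3,584.00.
Line 2 (6106.65, Orara, 2,617 units, $378,679.90):
Base rate for 6106.65 is $7.86/unit.
Origin Orara qualifies under the Junania–Orara agreement and 6106.65 is covered: preferential rate Free applies instead.
Duty = $378,679.90 × 0% = $0.00.
Line 3 (2189.71, Soleth, 998 m², $82,265.14):
Base rate for 2189.71 is $4.81/m².
2189.71 has an FTA preferential rate, but origin Soleth is not Orara; base rate stands.
Additional duty on 2189.71 from Soleth: +21.8% ad valorem. Applied ad valorem rate = 21.8%.
Duty = $82,265.14 × 21.8% + 998 × $4.81 = $22,734.18.
Total = $3,584.00 + $0.00 + $22,734.18 = $26,318.18.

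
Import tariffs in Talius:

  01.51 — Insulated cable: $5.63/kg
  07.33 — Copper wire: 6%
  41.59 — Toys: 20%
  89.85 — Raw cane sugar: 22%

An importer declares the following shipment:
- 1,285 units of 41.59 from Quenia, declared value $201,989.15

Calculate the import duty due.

$40,397.83

Line 1 (41.59, Quenia, 1,285 units, $201,989.15):
Base rate for 41.59 is 20%.
Duty = $201,989.15 × 20% = $40,397.83.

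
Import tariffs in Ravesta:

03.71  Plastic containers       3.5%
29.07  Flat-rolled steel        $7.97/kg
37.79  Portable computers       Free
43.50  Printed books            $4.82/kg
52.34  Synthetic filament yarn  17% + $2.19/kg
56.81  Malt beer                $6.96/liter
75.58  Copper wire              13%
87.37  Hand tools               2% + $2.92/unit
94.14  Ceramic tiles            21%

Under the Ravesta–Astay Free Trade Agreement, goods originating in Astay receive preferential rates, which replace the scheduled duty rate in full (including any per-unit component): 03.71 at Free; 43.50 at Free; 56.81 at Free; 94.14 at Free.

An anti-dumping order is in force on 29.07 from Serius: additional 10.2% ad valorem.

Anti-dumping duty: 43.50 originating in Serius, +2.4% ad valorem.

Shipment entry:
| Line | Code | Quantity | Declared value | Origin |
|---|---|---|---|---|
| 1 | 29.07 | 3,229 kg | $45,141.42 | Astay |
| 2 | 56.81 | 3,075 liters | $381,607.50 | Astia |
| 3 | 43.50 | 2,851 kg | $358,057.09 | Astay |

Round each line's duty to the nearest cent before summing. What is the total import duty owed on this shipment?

Line 1 (29.07, Astay, 3,229 kg, $45,141.42):
Base rate for 29.07 is $7.97/kg.
Origin Astay is the FTA partner but 29.07 is not on the preference list; base rate stands.
The additional-duty order on 29.07 targets Serius, not Astay; it does not apply.
Duty = 3,229 × $7.97 = $25,735.13.
Line 2 (56.81, Astia, 3,075 liters, $381,607.50):
Base rate for 56.81 is $6.96/liter.
56.81 has an FTA preferential rate, but origin Astia is not Astay; base rate stands.
Duty = 3,075 × $6.96 = $21,402.00.
Line 3 (43.50, Astay, 2,851 kg, $358,057.09):
Base rate for 43.50 is $4.82/kg.
Origin Astay qualifies under the Ravesta–Astay agreement and 43.50 is covered: preferential rate Free applies instead.
The additional-duty order on 43.50 targets Serius, not Astay; it does not apply.
Duty = $358,057.09 × 0% = $0.00.
Total = $25,735.13 + $21,402.00 + $0.00 = $47,137.13.

$47,137.13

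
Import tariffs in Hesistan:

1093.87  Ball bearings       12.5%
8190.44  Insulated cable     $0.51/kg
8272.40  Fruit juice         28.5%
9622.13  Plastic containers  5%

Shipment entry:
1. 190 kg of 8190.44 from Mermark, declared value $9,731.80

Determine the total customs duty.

Line 1 (8190.44, Mermark, 190 kg, $9,731.80):
Base rate for 8190.44 is $0.51/kg.
Duty = 190 × $0.51 = $96.90.

$96.90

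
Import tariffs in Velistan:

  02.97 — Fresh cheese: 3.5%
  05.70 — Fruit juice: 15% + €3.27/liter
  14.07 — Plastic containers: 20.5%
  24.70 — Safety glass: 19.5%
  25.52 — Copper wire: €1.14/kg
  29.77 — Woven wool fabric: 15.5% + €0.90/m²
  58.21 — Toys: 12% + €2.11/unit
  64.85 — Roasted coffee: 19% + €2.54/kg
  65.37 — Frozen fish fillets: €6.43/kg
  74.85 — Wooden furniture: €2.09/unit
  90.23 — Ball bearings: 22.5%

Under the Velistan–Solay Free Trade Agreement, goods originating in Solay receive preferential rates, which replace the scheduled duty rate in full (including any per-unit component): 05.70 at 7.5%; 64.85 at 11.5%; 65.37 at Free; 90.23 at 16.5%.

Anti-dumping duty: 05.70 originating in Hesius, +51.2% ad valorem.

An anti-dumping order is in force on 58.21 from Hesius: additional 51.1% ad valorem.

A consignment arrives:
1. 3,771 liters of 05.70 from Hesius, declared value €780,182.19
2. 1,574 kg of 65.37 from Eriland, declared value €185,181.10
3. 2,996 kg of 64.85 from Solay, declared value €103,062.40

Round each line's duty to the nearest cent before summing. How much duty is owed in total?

€550,784.78

Line 1 (05.70, Hesius, 3,771 liters, €780,182.19):
Base rate for 05.70 is 15% + €3.27/liter.
05.70 has an FTA preferential rate, but origin Hesius is not Solay; base rate stands.
Additional duty on 05.70 from Hesius: +51.2%. Applied ad valorem rate: 15% + 51.2% = 66.2%.
Duty = €780,182.19 × 66.2% + 3,771 × €3.27 = €528,811.78.
Line 2 (65.37, Eriland, 1,574 kg, €185,181.10):
Base rate for 65.37 is €6.43/kg.
65.37 has an FTA preferential rate, but origin Eriland is not Solay; base rate stands.
Duty = 1,574 × €6.43 = €10,120.82.
Line 3 (64.85, Solay, 2,996 kg, €103,062.40):
Base rate for 64.85 is 19% + €2.54/kg.
Origin Solay qualifies under the Velistan–Solay agreement and 64.85 is covered: preferential rate 11.5% applies instead.
Duty = €103,062.40 × 11.5% = €11,852.18.
Total = €528,811.78 + €10,120.82 + €11,852.18 = €550,784.78.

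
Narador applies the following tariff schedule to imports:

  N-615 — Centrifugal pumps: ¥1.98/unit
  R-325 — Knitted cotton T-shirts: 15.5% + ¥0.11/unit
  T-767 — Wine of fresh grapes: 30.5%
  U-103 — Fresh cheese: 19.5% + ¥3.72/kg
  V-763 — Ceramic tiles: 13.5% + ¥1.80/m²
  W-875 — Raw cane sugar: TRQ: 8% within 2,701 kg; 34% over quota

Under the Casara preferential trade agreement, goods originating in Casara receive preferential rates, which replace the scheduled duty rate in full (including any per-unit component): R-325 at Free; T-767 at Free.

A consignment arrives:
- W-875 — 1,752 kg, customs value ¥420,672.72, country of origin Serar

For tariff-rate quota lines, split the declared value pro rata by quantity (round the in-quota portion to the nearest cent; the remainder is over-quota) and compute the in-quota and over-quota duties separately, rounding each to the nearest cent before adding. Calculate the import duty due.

¥33,653.82

Line 1 (W-875, Serar, 1,752 kg, ¥420,672.72):
Code W-875 is under a tariff-rate quota (threshold 2,701 kg). Quantity 1,752 kg is within the quota, so the in-quota rate 8% applies to the full value.
Duty = ¥420,672.72 × 8% = ¥33,653.82.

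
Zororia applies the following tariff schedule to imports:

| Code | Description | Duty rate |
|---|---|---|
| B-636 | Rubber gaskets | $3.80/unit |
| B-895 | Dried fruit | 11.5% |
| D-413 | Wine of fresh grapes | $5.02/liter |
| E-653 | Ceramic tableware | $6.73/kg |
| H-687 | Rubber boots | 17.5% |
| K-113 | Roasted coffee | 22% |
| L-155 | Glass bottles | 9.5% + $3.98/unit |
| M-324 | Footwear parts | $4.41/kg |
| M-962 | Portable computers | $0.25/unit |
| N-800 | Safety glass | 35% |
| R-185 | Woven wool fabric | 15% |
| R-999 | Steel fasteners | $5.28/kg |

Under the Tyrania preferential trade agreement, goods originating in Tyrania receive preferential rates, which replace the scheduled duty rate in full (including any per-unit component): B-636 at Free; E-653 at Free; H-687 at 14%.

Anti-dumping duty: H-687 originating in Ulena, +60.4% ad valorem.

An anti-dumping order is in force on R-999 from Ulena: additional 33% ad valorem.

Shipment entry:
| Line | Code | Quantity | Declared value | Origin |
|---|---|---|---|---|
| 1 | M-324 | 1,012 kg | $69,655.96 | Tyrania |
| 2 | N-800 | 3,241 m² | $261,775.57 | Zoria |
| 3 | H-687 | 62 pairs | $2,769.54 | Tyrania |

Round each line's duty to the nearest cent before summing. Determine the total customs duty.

Line 1 (M-324, Tyrania, 1,012 kg, $69,655.96):
Base rate for M-324 is $4.41/kg.
Origin Tyrania is the FTA partner but M-324 is not on the preference list; base rate stands.
Duty = 1,012 × $4.41 = $4,462.92.
Line 2 (N-800, Zoria, 3,241 m², $261,775.57):
Base rate for N-800 is 35%.
Duty = $261,775.57 × 35% = $91,621.45.
Line 3 (H-687, Tyrania, 62 pairs, $2,769.54):
Base rate for H-687 is 17.5%.
Origin Tyrania qualifies under the Zororia–Tyrania agreement and H-687 is covered: preferential rate 14% applies instead.
The additional-duty order on H-687 targets Ulena, not Tyrania; it does not apply.
Duty = $2,769.54 × 14% = $387.74.
Total = $4,462.92 + $91,621.45 + $387.74 = $96,472.11.

$96,472.11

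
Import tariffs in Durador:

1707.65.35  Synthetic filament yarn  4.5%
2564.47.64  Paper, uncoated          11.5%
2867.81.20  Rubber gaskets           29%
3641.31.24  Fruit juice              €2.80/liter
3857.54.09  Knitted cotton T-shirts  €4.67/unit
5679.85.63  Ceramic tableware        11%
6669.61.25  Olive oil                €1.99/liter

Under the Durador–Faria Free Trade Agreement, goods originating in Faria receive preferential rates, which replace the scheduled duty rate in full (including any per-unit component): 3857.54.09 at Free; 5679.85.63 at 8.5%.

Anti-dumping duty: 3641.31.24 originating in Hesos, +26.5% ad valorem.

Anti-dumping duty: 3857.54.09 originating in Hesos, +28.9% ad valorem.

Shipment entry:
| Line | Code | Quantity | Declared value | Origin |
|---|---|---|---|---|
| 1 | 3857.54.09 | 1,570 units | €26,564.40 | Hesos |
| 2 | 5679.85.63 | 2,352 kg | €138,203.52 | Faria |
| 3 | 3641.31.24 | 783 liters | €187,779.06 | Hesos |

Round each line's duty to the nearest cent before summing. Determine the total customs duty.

€78,710.16

Line 1 (3857.54.09, Hesos, 1,570 units, €26,564.40):
Base rate for 3857.54.09 is €4.67/unit.
3857.54.09 has an FTA preferential rate, but origin Hesos is not Faria; base rate stands.
Additional duty on 3857.54.09 from Hesos: +28.9% ad valorem. Applied ad valorem rate = 28.9%.
Duty = €26,564.40 × 28.9% + 1,570 × €4.67 = €15,009.01.
Line 2 (5679.85.63, Faria, 2,352 kg, €138,203.52):
Base rate for 5679.85.63 is 11%.
Origin Faria qualifies under the Durador–Faria agreement and 5679.85.63 is covered: preferential rate 8.5% applies instead.
Duty = €138,203.52 × 8.5% = €11,747.30.
Line 3 (3641.31.24, Hesos, 783 liters, €187,779.06):
Base rate for 3641.31.24 is €2.80/liter.
Additional duty on 3641.31.24 from Hesos: +26.5% ad valorem. Applied ad valorem rate = 26.5%.
Duty = €187,779.06 × 26.5% + 783 × €2.80 = €51,953.85.
Total = €15,009.01 + €11,747.30 + €51,953.85 = €78,710.16.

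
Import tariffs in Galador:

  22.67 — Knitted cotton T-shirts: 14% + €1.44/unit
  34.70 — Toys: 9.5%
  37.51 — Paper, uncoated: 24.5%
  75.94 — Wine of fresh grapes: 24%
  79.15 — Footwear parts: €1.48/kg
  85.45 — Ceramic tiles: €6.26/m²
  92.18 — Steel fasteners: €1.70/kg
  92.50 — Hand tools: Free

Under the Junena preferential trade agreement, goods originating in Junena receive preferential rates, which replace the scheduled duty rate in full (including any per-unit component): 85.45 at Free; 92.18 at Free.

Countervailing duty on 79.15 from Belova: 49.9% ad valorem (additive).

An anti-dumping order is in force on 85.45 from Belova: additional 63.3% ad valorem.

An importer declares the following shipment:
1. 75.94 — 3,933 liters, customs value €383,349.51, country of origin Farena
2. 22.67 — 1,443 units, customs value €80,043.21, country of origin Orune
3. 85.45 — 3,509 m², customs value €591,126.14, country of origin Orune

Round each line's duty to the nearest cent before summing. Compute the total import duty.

€127,254.19

Line 1 (75.94, Farena, 3,933 liters, €383,349.51):
Base rate for 75.94 is 24%.
Duty = €383,349.51 × 24% = €92,003.88.
Line 2 (22.67, Orune, 1,443 units, €80,043.21):
Base rate for 22.67 is 14% + €1.44/unit.
Duty = €80,043.21 × 14% + 1,443 × €1.44 = €13,283.97.
Line 3 (85.45, Orune, 3,509 m², €591,126.14):
Base rate for 85.45 is €6.26/m².
85.45 has an FTA preferential rate, but origin Orune is not Junena; base rate stands.
The additional-duty order on 85.45 targets Belova, not Orune; it does not apply.
Duty = 3,509 × €6.26 = €21,966.34.
Total = €92,003.88 + €13,283.97 + €21,966.34 = €127,254.19.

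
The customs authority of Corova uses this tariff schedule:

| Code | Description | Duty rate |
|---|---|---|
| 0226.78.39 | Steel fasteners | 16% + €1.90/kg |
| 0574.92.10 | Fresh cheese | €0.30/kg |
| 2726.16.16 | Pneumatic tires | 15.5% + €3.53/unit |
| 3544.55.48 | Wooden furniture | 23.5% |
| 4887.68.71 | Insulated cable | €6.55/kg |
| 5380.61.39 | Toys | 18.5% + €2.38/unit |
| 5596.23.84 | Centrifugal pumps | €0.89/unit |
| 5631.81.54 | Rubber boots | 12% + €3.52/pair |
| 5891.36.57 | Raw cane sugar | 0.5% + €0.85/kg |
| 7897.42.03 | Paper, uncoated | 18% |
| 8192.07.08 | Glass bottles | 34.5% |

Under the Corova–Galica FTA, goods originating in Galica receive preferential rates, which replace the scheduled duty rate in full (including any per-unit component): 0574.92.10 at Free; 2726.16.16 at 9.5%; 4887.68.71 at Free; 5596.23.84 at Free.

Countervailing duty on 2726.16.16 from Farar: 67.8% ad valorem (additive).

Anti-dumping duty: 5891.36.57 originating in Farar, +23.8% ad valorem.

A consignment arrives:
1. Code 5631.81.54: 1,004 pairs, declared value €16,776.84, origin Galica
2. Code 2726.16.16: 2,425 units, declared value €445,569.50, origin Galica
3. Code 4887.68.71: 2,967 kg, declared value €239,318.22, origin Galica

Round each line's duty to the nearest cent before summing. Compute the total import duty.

Line 1 (5631.81.54, Galica, 1,004 pairs, €16,776.84):
Base rate for 5631.81.54 is 12% + €3.52/pair.
Origin Galica is the FTA partner but 5631.81.54 is not on the preference list; base rate stands.
Duty = €16,776.84 × 12% + 1,004 × €3.52 = €5,547.30.
Line 2 (2726.16.16, Galica, 2,425 units, €445,569.50):
Base rate for 2726.16.16 is 15.5% + €3.53/unit.
Origin Galica qualifies under the Corova–Galica agreement and 2726.16.16 is covered: preferential rate 9.5% applies instead.
The additional-duty order on 2726.16.16 targets Farar, not Galica; it does not apply.
Duty = €445,569.50 × 9.5% = €42,329.10.
Line 3 (4887.68.71, Galica, 2,967 kg, €239,318.22):
Base rate for 4887.68.71 is €6.55/kg.
Origin Galica qualifies under the Corova–Galica agreement and 4887.68.71 is covered: preferential rate Free applies instead.
Duty = €239,318.22 × 0% = €0.00.
Total = €5,547.30 + €42,329.10 + €0.00 = €47,876.40.

€47,876.40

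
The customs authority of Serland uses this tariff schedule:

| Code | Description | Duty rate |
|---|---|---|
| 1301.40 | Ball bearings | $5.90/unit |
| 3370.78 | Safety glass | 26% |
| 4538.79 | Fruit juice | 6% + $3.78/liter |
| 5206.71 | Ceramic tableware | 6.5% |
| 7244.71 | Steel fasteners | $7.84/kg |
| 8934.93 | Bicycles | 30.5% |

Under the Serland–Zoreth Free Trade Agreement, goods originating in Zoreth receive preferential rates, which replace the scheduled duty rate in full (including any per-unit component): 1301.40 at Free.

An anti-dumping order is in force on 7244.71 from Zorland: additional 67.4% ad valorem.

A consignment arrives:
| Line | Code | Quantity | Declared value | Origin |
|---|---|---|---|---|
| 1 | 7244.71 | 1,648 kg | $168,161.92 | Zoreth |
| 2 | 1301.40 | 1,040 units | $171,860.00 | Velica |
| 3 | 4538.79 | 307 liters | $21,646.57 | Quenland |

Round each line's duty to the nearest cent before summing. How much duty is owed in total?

$21,515.57

Line 1 (7244.71, Zoreth, 1,648 kg, $168,161.92):
Base rate for 7244.71 is $7.84/kg.
Origin Zoreth is the FTA partner but 7244.71 is not on the preference list; base rate stands.
The additional-duty order on 7244.71 targets Zorland, not Zoreth; it does not apply.
Duty = 1,648 × $7.84 = $12,920.32.
Line 2 (1301.40, Velica, 1,040 units, $171,860.00):
Base rate for 1301.40 is $5.90/unit.
1301.40 has an FTA preferential rate, but origin Velica is not Zoreth; base rate stands.
Duty = 1,040 × $5.90 = $6,136.00.
Line 3 (4538.79, Quenland, 307 liters, $21,646.57):
Base rate for 4538.79 is 6% + $3.78/liter.
Duty = $21,646.57 × 6% + 307 × $3.78 = $2,459.25.
Total = $12,920.32 + $6,136.00 + $2,459.25 = $21,515.57.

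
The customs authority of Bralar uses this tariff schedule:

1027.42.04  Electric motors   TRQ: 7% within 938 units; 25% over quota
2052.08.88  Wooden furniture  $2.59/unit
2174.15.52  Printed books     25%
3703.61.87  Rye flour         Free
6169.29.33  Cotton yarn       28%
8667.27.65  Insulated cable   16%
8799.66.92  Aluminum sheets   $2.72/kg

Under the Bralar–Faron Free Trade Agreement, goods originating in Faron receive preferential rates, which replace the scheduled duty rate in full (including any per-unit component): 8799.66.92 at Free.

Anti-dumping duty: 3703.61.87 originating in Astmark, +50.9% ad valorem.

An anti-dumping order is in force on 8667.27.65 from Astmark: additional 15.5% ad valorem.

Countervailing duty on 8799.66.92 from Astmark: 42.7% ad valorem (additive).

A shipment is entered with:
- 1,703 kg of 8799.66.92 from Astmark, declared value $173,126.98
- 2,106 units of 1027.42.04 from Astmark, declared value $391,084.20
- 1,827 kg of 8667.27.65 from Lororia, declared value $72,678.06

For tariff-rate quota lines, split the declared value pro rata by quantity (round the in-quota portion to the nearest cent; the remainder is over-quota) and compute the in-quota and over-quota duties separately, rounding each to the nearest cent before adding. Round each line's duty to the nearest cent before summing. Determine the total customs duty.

$156,603.33

Line 1 (8799.66.92, Astmark, 1,703 kg, $173,126.98):
Base rate for 8799.66.92 is $2.72/kg.
8799.66.92 has an FTA preferential rate, but origin Astmark is not Faron; base rate stands.
Additional duty on 8799.66.92 from Astmark: +42.7% ad valorem. Applied ad valorem rate = 42.7%.
Duty = $173,126.98 × 42.7% + 1,703 × $2.72 = $78,557.38.
Line 2 (1027.42.04, Astmark, 2,106 units, $391,084.20):
Code 1027.42.04 is under a tariff-rate quota (threshold 938 units). In-quota: 938 units at 7%; over-quota: 1,168 units at 25%.
Pro-rata value split: in-quota = $391,084.20 × 938/2,106 = $174,186.60; over-quota = $391,084.20 − $174,186.60 = $216,897.60.
In-quota duty = $174,186.60 × 7% = $12,193.06. Over-quota duty = $216,897.60 × 25% = $54,224.40.
Line duty = $12,193.06 + $54,224.40 = $66,417.46.
Line 3 (8667.27.65, Lororia, 1,827 kg, $72,678.06):
Base rate for 8667.27.65 is 16%.
The additional-duty order on 8667.27.65 targets Astmark, not Lororia; it does not apply.
Duty = $72,678.06 × 16% = $11,628.49.
Total = $78,557.38 + $66,417.46 + $11,628.49 = $156,603.33.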